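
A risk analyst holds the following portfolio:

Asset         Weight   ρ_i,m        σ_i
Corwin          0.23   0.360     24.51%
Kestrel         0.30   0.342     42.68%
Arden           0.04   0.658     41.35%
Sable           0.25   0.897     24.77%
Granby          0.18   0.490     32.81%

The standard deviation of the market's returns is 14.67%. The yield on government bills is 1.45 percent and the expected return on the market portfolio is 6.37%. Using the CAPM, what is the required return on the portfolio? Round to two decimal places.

6.80%

β_Corwin = 0.360 × 24.51% / 14.67% = 0.6015
β_Kestrel = 0.342 × 42.68% / 14.67% = 0.9950
β_Arden = 0.658 × 41.35% / 14.67% = 1.8547
β_Sable = 0.897 × 24.77% / 14.67% = 1.5146
β_Granby = 0.490 × 32.81% / 14.67% = 1.0959
β_P = Σ w_i β_i = 0.23×0.6015 + 0.30×0.9950 + 0.04×1.8547 + 0.25×1.5146 + 0.18×1.0959 = 1.0869
MRP = 6.37% − 1.45% = 4.92%
E(R_P) = R_f + β_P × MRP = 1.45% + 1.0869 × 4.92% = 6.80%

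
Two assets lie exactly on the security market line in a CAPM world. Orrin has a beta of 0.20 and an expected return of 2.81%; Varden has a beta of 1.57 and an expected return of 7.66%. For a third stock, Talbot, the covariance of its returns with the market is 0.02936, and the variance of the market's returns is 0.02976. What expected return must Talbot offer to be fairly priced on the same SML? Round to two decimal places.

MRP = (7.66% − 2.81%) / (1.57 − 0.20) = 3.5401%
R_f = 2.81% − 0.20 × 3.5401% = 2.1020%
β_Talbot = Cov / Var(R_m) = 0.02936 / 0.02976 = 0.9866
E(R_Talbot) = R_f + β × MRP = 2.1020% + 0.9866 × 3.5401% = 5.59%

5.59%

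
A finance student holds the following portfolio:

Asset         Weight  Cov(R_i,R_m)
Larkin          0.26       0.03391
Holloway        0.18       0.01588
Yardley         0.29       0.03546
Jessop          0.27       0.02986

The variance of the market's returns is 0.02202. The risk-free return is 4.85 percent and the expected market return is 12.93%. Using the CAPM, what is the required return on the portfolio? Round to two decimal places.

β_Larkin = 0.03391 / 0.02202 = 1.5400
β_Holloway = 0.01588 / 0.02202 = 0.7212
β_Yardley = 0.03546 / 0.02202 = 1.6104
β_Jessop = 0.02986 / 0.02202 = 1.3560
β_P = Σ w_i β_i = 0.26×1.5400 + 0.18×0.7212 + 0.29×1.6104 + 0.27×1.3560 = 1.3634
MRP = 12.93% − 4.85% = 8.08%
E(R_P) = R_f + β_P × MRP = 4.85% + 1.3634 × 8.08% = 15.87%

15.87%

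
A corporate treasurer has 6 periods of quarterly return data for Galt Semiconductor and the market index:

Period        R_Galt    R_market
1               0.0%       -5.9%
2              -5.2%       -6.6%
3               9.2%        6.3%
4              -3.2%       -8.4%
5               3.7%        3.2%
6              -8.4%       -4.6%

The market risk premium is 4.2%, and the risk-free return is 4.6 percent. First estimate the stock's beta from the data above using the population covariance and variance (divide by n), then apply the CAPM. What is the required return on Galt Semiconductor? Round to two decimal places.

Mean R_i = (0.0 − 5.2 + 9.2 − 3.2 + 3.7 − 8.4) / 6 = -0.6500%
Mean R_m = (-5.9 − 6.6 + 6.3 − 8.4 + 3.2 − 4.6) / 6 = -2.6667%
Σ(R_i − R̄_i)(R_m − R̄_m) = 159.2400  ⇒  Cov = 159.2400 / 6 = 26.5400
Σ(R_m − R̄_m)² = 177.3533  ⇒  Var(R_m) = 177.3533 / 6 = 29.5589
β = Cov / Var(R_m) = 26.5400 / 29.5589 = 0.8979
E(R) = R_f + β × MRP = 4.6% + 0.8979 × 4.2% = 8.37%

8.37%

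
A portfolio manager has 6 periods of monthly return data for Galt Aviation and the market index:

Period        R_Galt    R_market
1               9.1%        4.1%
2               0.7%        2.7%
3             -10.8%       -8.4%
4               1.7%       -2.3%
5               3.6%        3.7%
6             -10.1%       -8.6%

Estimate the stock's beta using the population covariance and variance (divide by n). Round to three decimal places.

1.246

Mean R_i = (9.1 + 0.7 − 10.8 + 1.7 + 3.6 − 10.1) / 6 = -0.9667%
Mean R_m = (4.1 + 2.7 − 8.4 − 2.3 + 3.7 − 8.6) / 6 = -1.4667%
Σ(R_i − R̄_i)(R_m − R̄_m) = 217.6833  ⇒  Cov = 217.6833 / 6 = 36.2806
Σ(R_m − R̄_m)² = 174.6933  ⇒  Var(R_m) = 174.6933 / 6 = 29.1156
β = Cov / Var(R_m) = 36.2806 / 29.1156 = 1.2461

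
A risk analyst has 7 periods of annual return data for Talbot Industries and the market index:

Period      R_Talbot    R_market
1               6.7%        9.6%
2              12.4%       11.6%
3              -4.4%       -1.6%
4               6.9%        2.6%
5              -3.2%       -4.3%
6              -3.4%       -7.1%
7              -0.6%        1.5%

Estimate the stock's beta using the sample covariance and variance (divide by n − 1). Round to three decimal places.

Mean R_i = (6.7 + 12.4 − 4.4 + 6.9 − 3.2 − 3.4 − 0.6) / 7 = 2.0571%
Mean R_m = (9.6 + 11.6 − 1.6 + 2.6 − 4.3 − 7.1 + 1.5) / 7 = 1.7571%
Σ(R_i − R̄_i)(R_m − R̄_m) = 244.8371  ⇒  Cov = 244.8371 / 6 = 40.8062
Σ(R_m − R̄_m)² = 285.5771  ⇒  Var(R_m) = 285.5771 / 6 = 47.5962
β = Cov / Var(R_m) = 40.8062 / 47.5962 = 0.8573

0.857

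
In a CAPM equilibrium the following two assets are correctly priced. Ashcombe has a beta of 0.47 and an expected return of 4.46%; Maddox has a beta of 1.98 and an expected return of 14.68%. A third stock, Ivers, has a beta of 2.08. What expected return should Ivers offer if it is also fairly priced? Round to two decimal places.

MRP (SML slope) = (14.68% − 4.46%) / (1.98 − 0.47) = 10.22% / 1.51 = 6.7682%
R_f (intercept) = 4.46% − 0.47 × 6.7682% = 1.2789%
E(R_Ivers) = R_f + β × MRP = 1.2789% + 2.08 × 6.7682% = 15.36%

15.36%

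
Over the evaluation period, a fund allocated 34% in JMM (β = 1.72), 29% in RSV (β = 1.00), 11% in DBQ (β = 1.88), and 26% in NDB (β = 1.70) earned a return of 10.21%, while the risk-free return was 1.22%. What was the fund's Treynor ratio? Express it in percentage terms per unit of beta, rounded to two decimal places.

5.90%

β_P = 0.34×1.72 + 0.29×1.00 + 0.11×1.88 + 0.26×1.70 = 1.5236
Treynor = (R_P − R_f) / β_P = (10.21% − 1.22%) / 1.5236 = 8.99% / 1.5236 = 5.90%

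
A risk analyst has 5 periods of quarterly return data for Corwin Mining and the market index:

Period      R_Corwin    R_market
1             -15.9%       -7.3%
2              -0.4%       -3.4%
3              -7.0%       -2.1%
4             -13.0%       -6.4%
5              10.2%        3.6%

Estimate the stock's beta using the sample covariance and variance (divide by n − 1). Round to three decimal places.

2.290

Mean R_i = (-15.9 − 0.4 − 7.0 − 13.0 + 10.2) / 5 = -5.2200%
Mean R_m = (-7.3 − 3.4 − 2.1 − 6.4 + 3.6) / 5 = -3.1200%
Σ(R_i − R̄_i)(R_m − R̄_m) = 170.6180  ⇒  Cov = 170.6180 / 4 = 42.6545
Σ(R_m − R̄_m)² = 74.5080  ⇒  Var(R_m) = 74.5080 / 4 = 18.6270
β = Cov / Var(R_m) = 42.6545 / 18.6270 = 2.2899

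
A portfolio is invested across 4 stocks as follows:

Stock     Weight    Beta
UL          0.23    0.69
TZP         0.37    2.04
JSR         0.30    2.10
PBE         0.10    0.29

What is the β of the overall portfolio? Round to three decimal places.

β_P = Σ w_i β_i = 0.23×0.69 + 0.37×2.04 + 0.30×2.10 + 0.10×0.29 = 1.5725

1.573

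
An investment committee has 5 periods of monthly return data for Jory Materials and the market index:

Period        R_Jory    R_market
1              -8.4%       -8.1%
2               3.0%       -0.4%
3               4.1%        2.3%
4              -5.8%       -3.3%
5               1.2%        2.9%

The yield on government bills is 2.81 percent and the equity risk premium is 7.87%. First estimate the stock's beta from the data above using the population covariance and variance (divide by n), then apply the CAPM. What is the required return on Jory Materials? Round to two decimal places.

Mean R_i = (-8.4 + 3.0 + 4.1 − 5.8 + 1.2) / 5 = -1.1800%
Mean R_m = (-8.1 − 0.4 + 2.3 − 3.3 + 2.9) / 5 = -1.3200%
Σ(R_i − R̄_i)(R_m − R̄_m) = 91.1020  ⇒  Cov = 91.1020 / 5 = 18.2204
Σ(R_m − R̄_m)² = 81.6480  ⇒  Var(R_m) = 81.6480 / 5 = 16.3296
β = Cov / Var(R_m) = 18.2204 / 16.3296 = 1.1158
E(R) = R_f + β × MRP = 2.81% + 1.1158 × 7.87% = 11.59%

11.59%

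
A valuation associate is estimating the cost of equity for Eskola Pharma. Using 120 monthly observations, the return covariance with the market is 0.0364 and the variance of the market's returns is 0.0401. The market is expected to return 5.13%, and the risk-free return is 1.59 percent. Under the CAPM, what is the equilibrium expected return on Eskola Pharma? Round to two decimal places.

4.80%

β = Cov(R_i, R_m) / Var(R_m) = 0.0364 / 0.0401 = 0.9077
MRP = 5.13% − 1.59% = 3.54%
E(R) = R_f + β × MRP = 1.59% + 0.9077 × 3.54% = 4.80%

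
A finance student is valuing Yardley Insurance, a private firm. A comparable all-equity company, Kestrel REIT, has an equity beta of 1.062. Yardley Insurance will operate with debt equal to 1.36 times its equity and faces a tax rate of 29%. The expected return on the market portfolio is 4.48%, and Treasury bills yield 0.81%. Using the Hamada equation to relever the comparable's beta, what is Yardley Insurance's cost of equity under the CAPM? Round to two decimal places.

β_L = β_U × [1 + (1 − t)(D/E)] = 1.062 × [1 + (1 − 0.29) × 1.36]
    = 1.062 × [1 + 0.71 × 1.36] = 1.062 × 1.9656 = 2.0875
MRP = 4.48% − 0.81% = 3.67%
E(R) = R_f + β_L × MRP = 0.81% + 2.0875 × 3.67% = 8.47%

8.47%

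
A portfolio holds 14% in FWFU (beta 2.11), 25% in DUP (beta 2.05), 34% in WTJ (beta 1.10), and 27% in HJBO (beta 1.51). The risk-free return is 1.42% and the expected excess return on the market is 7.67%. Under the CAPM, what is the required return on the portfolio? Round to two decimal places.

13.61%

β_P = Σ w_i β_i = 0.14×2.11 + 0.25×2.05 + 0.34×1.10 + 0.27×1.51 = 1.5896
E(R_P) = R_f + β_P × MRP = 1.42% + 1.5896 × 7.67% = 13.61%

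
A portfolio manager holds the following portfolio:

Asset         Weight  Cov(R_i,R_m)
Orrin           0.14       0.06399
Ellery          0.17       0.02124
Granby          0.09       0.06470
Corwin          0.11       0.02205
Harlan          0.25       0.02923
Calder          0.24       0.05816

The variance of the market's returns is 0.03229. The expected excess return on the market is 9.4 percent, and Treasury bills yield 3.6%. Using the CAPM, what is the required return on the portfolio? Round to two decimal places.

15.85%

β_Orrin = 0.06399 / 0.03229 = 1.9817
β_Ellery = 0.02124 / 0.03229 = 0.6578
β_Granby = 0.06470 / 0.03229 = 2.0037
β_Corwin = 0.02205 / 0.03229 = 0.6829
β_Harlan = 0.02923 / 0.03229 = 0.9052
β_Calder = 0.05816 / 0.03229 = 1.8012
β_P = Σ w_i β_i = 0.14×1.9817 + 0.17×0.6578 + 0.09×2.0037 + 0.11×0.6829 + 0.25×0.9052 + 0.24×1.8012 = 1.3033
E(R_P) = R_f + β_P × MRP = 3.6% + 1.3033 × 9.4% = 15.85%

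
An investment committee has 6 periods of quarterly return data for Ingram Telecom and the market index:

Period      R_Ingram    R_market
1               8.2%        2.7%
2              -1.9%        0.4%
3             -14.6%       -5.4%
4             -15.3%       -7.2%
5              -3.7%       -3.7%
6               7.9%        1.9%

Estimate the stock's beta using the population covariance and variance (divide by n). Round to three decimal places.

2.398

Mean R_i = (8.2 − 1.9 − 14.6 − 15.3 − 3.7 + 7.9) / 6 = -3.2333%
Mean R_m = (2.7 + 0.4 − 5.4 − 7.2 − 3.7 + 1.9) / 6 = -1.8833%
Σ(R_i − R̄_i)(R_m − R̄_m) = 202.5433  ⇒  Cov = 202.5433 / 6 = 33.7572
Σ(R_m − R̄_m)² = 84.4683  ⇒  Var(R_m) = 84.4683 / 6 = 14.0781
β = Cov / Var(R_m) = 33.7572 / 14.0781 = 2.3979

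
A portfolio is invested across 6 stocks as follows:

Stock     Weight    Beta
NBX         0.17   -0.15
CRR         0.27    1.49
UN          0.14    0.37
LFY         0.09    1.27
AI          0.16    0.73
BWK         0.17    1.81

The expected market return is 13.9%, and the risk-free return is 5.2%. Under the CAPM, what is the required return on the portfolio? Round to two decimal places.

β_P = Σ w_i β_i = 0.17×-0.15 + 0.27×1.49 + 0.14×0.37 + 0.09×1.27 + 0.16×0.73 + 0.17×1.81 = 0.9674
MRP = 13.9% − 5.2% = 8.70%
E(R_P) = R_f + β_P × MRP = 5.2% + 0.9674 × 8.7% = 13.62%

13.62%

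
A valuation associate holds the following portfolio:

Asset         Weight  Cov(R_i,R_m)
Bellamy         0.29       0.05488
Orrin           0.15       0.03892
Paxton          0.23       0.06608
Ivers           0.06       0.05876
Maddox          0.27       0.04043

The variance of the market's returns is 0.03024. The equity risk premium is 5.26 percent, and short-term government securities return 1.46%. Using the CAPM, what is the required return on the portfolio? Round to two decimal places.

β_Bellamy = 0.05488 / 0.03024 = 1.8148
β_Orrin = 0.03892 / 0.03024 = 1.2870
β_Paxton = 0.06608 / 0.03024 = 2.1852
β_Ivers = 0.05876 / 0.03024 = 1.9431
β_Maddox = 0.04043 / 0.03024 = 1.3370
β_P = Σ w_i β_i = 0.29×1.8148 + 0.15×1.2870 + 0.23×2.1852 + 0.06×1.9431 + 0.27×1.3370 = 1.6995
E(R_P) = R_f + β_P × MRP = 1.46% + 1.6995 × 5.26% = 10.40%

10.40%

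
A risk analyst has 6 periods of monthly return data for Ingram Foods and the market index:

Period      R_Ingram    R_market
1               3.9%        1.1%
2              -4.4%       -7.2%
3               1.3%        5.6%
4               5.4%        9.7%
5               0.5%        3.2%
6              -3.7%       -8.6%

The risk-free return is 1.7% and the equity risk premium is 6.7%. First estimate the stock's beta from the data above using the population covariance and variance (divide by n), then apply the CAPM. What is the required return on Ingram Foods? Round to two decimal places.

4.97%

Mean R_i = (3.9 − 4.4 + 1.3 + 5.4 + 0.5 − 3.7) / 6 = 0.5000%
Mean R_m = (1.1 − 7.2 + 5.6 + 9.7 + 3.2 − 8.6) / 6 = 0.6333%
Σ(R_i − R̄_i)(R_m − R̄_m) = 127.1500  ⇒  Cov = 127.1500 / 6 = 21.1917
Σ(R_m − R̄_m)² = 260.2933  ⇒  Var(R_m) = 260.2933 / 6 = 43.3822
β = Cov / Var(R_m) = 21.1917 / 43.3822 = 0.4885
E(R) = R_f + β × MRP = 1.7% + 0.4885 × 6.7% = 4.97%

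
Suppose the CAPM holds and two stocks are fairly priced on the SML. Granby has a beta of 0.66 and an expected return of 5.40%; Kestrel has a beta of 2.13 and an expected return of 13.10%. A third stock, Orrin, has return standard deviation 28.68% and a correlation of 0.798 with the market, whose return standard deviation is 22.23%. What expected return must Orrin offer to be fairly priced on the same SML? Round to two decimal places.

7.34%

MRP = (13.10% − 5.40%) / (2.13 − 0.66) = 5.2381%
R_f = 5.40% − 0.66 × 5.2381% = 1.9429%
β_Orrin = ρ·σ_i/σ_m = 0.798 × 28.68 / 22.23 = 1.0295
E(R_Orrin) = R_f + β × MRP = 1.9429% + 1.0295 × 5.2381% = 7.34%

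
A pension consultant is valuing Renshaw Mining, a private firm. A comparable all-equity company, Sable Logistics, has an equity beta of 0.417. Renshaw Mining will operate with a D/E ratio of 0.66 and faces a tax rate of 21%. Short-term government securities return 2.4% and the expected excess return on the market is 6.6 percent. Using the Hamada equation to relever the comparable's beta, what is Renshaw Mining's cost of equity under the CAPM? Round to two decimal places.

β_L = β_U × [1 + (1 − t)(D/E)] = 0.417 × [1 + (1 − 0.21) × 0.66]
    = 0.417 × [1 + 0.79 × 0.66] = 0.417 × 1.5214 = 0.6344
E(R) = R_f + β_L × MRP = 2.4% + 0.6344 × 6.6% = 6.59%

6.59%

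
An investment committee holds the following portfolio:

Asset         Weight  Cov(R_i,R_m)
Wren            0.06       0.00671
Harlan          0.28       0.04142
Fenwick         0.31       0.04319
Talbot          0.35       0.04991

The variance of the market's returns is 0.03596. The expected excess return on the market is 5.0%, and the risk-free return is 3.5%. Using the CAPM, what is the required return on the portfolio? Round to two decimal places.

9.46%

β_Wren = 0.00671 / 0.03596 = 0.1866
β_Harlan = 0.04142 / 0.03596 = 1.1518
β_Fenwick = 0.04319 / 0.03596 = 1.2011
β_Talbot = 0.04991 / 0.03596 = 1.3879
β_P = Σ w_i β_i = 0.06×0.1866 + 0.28×1.1518 + 0.31×1.2011 + 0.35×1.3879 = 1.1918
E(R_P) = R_f + β_P × MRP = 3.5% + 1.1918 × 5.0% = 9.46%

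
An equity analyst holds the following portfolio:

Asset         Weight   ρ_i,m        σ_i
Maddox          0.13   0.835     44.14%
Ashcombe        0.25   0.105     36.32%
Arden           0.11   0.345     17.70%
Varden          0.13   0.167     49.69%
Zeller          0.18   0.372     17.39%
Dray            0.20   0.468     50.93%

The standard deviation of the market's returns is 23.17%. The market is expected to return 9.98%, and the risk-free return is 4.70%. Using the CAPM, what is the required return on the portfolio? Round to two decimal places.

7.76%

β_Maddox = 0.835 × 44.14% / 23.17% = 1.5907
β_Ashcombe = 0.105 × 36.32% / 23.17% = 0.1646
β_Arden = 0.345 × 17.70% / 23.17% = 0.2636
β_Varden = 0.167 × 49.69% / 23.17% = 0.3581
β_Zeller = 0.372 × 17.39% / 23.17% = 0.2792
β_Dray = 0.468 × 50.93% / 23.17% = 1.0287
β_P = Σ w_i β_i = 0.13×1.5907 + 0.25×0.1646 + 0.11×0.2636 + 0.13×0.3581 + 0.18×0.2792 + 0.20×1.0287 = 0.5795
MRP = 9.98% − 4.70% = 5.28%
E(R_P) = R_f + β_P × MRP = 4.70% + 0.5795 × 5.28% = 7.76%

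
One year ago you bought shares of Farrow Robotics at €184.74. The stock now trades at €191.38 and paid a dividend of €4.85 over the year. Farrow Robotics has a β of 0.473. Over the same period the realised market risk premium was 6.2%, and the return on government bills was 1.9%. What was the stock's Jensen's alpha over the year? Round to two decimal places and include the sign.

Realised HPR = (P1 + D1 − P0) / P0 = (191.38 + 4.85 − 184.74) / 184.74 = 11.49 / 184.74 = 6.2196%
CAPM required = R_f + β·MRP = 1.9% + 0.473 × 6.2% = 4.8326%
α = realised − required = 6.2196% − 4.8326% = +1.39%

+1.39%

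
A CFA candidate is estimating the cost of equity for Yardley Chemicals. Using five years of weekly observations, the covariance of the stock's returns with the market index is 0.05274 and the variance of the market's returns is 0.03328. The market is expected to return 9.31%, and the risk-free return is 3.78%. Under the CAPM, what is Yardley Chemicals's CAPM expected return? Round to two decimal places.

β = Cov(R_i, R_m) / Var(R_m) = 0.05274 / 0.03328 = 1.5847
MRP = 9.31% − 3.78% = 5.53%
E(R) = R_f + β × MRP = 3.78% + 1.5847 × 5.53% = 12.54%

12.54%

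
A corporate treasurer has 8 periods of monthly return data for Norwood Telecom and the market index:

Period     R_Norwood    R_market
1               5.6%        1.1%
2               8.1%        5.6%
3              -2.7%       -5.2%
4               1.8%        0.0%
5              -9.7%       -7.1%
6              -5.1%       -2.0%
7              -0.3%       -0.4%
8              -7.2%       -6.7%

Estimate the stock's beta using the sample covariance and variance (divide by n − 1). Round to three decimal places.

Mean R_i = (5.6 + 8.1 − 2.7 + 1.8 − 9.7 − 5.1 − 0.3 − 7.2) / 8 = -1.1875%
Mean R_m = (1.1 + 5.6 − 5.2 + 0.0 − 7.1 − 2.0 − 0.4 − 6.7) / 8 = -1.8375%
Σ(R_i − R̄_i)(R_m − R̄_m) = 175.5338  ⇒  Cov = 175.5338 / 7 = 25.0763
Σ(R_m − R̄_m)² = 132.0588  ⇒  Var(R_m) = 132.0588 / 7 = 18.8655
β = Cov / Var(R_m) = 25.0763 / 18.8655 = 1.3292

1.329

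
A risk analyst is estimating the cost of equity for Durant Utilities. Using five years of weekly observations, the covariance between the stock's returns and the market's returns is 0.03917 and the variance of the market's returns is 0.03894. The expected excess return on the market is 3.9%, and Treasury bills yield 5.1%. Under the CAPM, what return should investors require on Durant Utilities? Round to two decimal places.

9.02%

β = Cov(R_i, R_m) / Var(R_m) = 0.03917 / 0.03894 = 1.0059
E(R) = R_f + β × MRP = 5.1% + 1.0059 × 3.9% = 9.02%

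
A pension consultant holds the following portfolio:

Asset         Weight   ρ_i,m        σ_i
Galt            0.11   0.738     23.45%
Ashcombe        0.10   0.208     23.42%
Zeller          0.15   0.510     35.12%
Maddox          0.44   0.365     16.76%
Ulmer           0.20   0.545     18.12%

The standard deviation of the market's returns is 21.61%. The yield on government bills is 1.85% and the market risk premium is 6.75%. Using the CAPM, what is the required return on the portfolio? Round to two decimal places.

4.89%

β_Galt = 0.738 × 23.45% / 21.61% = 0.8008
β_Ashcombe = 0.208 × 23.42% / 21.61% = 0.2254
β_Zeller = 0.510 × 35.12% / 21.61% = 0.8288
β_Maddox = 0.365 × 16.76% / 21.61% = 0.2831
β_Ulmer = 0.545 × 18.12% / 21.61% = 0.4570
β_P = Σ w_i β_i = 0.11×0.8008 + 0.10×0.2254 + 0.15×0.8288 + 0.44×0.2831 + 0.20×0.4570 = 0.4509
E(R_P) = R_f + β_P × MRP = 1.85% + 0.4509 × 6.75% = 4.89%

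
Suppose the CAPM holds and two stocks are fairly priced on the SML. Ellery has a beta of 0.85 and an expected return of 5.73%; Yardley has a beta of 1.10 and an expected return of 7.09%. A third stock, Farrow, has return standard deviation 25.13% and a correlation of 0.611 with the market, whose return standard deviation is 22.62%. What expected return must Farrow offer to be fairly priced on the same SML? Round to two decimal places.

MRP = (7.09% − 5.73%) / (1.10 − 0.85) = 5.4400%
R_f = 5.73% − 0.85 × 5.4400% = 1.1060%
β_Farrow = ρ·σ_i/σ_m = 0.611 × 25.13 / 22.62 = 0.6788
E(R_Farrow) = R_f + β × MRP = 1.1060% + 0.6788 × 5.4400% = 4.80%

4.80%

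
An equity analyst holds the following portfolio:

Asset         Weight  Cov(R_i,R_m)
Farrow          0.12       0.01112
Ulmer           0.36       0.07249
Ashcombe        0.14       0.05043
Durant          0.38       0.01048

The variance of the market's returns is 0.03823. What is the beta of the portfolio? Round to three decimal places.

β_Farrow = 0.01112 / 0.03823 = 0.2909
β_Ulmer = 0.07249 / 0.03823 = 1.8962
β_Ashcombe = 0.05043 / 0.03823 = 1.3191
β_Durant = 0.01048 / 0.03823 = 0.2741
β_P = Σ w_i β_i = 0.12×0.2909 + 0.36×1.8962 + 0.14×1.3191 + 0.38×0.2741 = 1.0064

1.006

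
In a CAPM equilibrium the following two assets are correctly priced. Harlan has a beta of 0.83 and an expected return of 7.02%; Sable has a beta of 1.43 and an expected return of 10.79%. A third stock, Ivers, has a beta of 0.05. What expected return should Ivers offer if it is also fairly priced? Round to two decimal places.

MRP (SML slope) = (10.79% − 7.02%) / (1.43 − 0.83) = 3.77% / 0.60 = 6.2833%
R_f (intercept) = 7.02% − 0.83 × 6.2833% = 1.8049%
E(R_Ivers) = R_f + β × MRP = 1.8049% + 0.05 × 6.2833% = 2.12%

2.12%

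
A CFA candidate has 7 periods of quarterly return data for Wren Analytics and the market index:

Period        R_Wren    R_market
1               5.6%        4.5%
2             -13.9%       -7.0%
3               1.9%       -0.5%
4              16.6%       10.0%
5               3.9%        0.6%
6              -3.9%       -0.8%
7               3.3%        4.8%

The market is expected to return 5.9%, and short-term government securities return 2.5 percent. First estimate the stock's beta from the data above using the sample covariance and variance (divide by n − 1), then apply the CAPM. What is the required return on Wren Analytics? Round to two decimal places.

Mean R_i = (5.6 − 13.9 + 1.9 + 16.6 + 3.9 − 3.9 + 3.3) / 7 = 1.9286%
Mean R_m = (4.5 − 7.0 − 0.5 + 10.0 + 0.6 − 0.8 + 4.8) / 7 = 1.6571%
Σ(R_i − R̄_i)(R_m − R̄_m) = 286.4786  ⇒  Cov = 286.4786 / 6 = 47.7464
Σ(R_m − R̄_m)² = 174.3171  ⇒  Var(R_m) = 174.3171 / 6 = 29.0529
β = Cov / Var(R_m) = 47.7464 / 29.0529 = 1.6434
MRP = 5.9% − 2.5% = 3.40%
E(R) = R_f + β × MRP = 2.5% + 1.6434 × 3.4% = 8.09%

8.09%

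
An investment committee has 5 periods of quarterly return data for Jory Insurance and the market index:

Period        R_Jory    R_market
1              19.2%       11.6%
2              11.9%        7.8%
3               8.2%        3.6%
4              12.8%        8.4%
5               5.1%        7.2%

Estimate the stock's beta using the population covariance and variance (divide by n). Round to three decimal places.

Mean R_i = (19.2 + 11.9 + 8.2 + 12.8 + 5.1) / 5 = 11.4400%
Mean R_m = (11.6 + 7.8 + 3.6 + 8.4 + 7.2) / 5 = 7.7200%
Σ(R_i − R̄_i)(R_m − R̄_m) = 47.7160  ⇒  Cov = 47.7160 / 5 = 9.5432
Σ(R_m − R̄_m)² = 32.7680  ⇒  Var(R_m) = 32.7680 / 5 = 6.5536
β = Cov / Var(R_m) = 9.5432 / 6.5536 = 1.4562

1.456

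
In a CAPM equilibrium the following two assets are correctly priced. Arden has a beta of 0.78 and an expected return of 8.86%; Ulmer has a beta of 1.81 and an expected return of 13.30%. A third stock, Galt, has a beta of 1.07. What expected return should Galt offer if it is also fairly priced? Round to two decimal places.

MRP (SML slope) = (13.30% − 8.86%) / (1.81 − 0.78) = 4.44% / 1.03 = 4.3107%
R_f (intercept) = 8.86% − 0.78 × 4.3107% = 5.4977%
E(R_Galt) = R_f + β × MRP = 5.4977% + 1.07 × 4.3107% = 10.11%

10.11%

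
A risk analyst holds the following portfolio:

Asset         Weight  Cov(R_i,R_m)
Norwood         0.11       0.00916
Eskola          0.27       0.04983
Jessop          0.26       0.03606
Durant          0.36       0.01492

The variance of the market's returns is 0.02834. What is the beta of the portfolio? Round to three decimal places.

β_Norwood = 0.00916 / 0.02834 = 0.3232
β_Eskola = 0.04983 / 0.02834 = 1.7583
β_Jessop = 0.03606 / 0.02834 = 1.2724
β_Durant = 0.01492 / 0.02834 = 0.5265
β_P = Σ w_i β_i = 0.11×0.3232 + 0.27×1.7583 + 0.26×1.2724 + 0.36×0.5265 = 1.0307

1.031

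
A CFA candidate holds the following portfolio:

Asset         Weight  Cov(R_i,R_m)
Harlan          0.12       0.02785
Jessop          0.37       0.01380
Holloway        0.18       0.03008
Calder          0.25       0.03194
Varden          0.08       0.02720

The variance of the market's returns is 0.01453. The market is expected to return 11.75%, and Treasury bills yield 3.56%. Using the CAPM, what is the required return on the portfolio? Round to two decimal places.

β_Harlan = 0.02785 / 0.01453 = 1.9167
β_Jessop = 0.01380 / 0.01453 = 0.9498
β_Holloway = 0.03008 / 0.01453 = 2.0702
β_Calder = 0.03194 / 0.01453 = 2.1982
β_Varden = 0.02720 / 0.01453 = 1.8720
β_P = Σ w_i β_i = 0.12×1.9167 + 0.37×0.9498 + 0.18×2.0702 + 0.25×2.1982 + 0.08×1.8720 = 1.6534
MRP = 11.75% − 3.56% = 8.19%
E(R_P) = R_f + β_P × MRP = 3.56% + 1.6534 × 8.19% = 17.10%

17.10%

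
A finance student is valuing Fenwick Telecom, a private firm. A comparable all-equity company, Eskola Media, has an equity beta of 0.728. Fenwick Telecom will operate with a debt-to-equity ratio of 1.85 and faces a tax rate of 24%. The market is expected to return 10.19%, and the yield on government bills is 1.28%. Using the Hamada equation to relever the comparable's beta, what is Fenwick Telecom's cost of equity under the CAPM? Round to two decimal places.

16.89%

β_L = β_U × [1 + (1 − t)(D/E)] = 0.728 × [1 + (1 − 0.24) × 1.85]
    = 0.728 × [1 + 0.76 × 1.85] = 0.728 × 2.4060 = 1.7516
MRP = 10.19% − 1.28% = 8.91%
E(R) = R_f + β_L × MRP = 1.28% + 1.7516 × 8.91% = 16.89%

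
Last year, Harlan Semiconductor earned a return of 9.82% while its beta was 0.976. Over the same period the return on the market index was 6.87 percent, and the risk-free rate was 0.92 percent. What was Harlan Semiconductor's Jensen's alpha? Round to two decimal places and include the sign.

Market excess return = 6.87% − 0.92% = 5.95%
CAPM benchmark = R_f + β(R_m − R_f) = 0.92% + 0.976 × 5.95% = 6.72720%
α = actual − benchmark = 9.82% − 6.72720% = +3.09%

+3.09%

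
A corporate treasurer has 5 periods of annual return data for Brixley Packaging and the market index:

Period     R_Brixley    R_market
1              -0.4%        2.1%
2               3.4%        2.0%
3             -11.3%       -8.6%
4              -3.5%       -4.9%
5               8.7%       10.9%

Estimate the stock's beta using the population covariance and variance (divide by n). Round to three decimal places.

0.961

Mean R_i = (-0.4 + 3.4 − 11.3 − 3.5 + 8.7) / 5 = -0.6200%
Mean R_m = (2.1 + 2.0 − 8.6 − 4.9 + 10.9) / 5 = 0.3000%
Σ(R_i − R̄_i)(R_m − R̄_m) = 216.0500  ⇒  Cov = 216.0500 / 5 = 43.2100
Σ(R_m − R̄_m)² = 224.7400  ⇒  Var(R_m) = 224.7400 / 5 = 44.9480
β = Cov / Var(R_m) = 43.2100 / 44.9480 = 0.9613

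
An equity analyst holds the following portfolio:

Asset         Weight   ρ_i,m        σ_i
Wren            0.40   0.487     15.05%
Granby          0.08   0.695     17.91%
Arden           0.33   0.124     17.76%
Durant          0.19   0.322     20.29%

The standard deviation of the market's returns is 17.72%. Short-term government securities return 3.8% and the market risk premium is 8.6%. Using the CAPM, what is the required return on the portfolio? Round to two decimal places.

6.66%

β_Wren = 0.487 × 15.05% / 17.72% = 0.4136
β_Granby = 0.695 × 17.91% / 17.72% = 0.7025
β_Arden = 0.124 × 17.76% / 17.72% = 0.1243
β_Durant = 0.322 × 20.29% / 17.72% = 0.3687
β_P = Σ w_i β_i = 0.40×0.4136 + 0.08×0.7025 + 0.33×0.1243 + 0.19×0.3687 = 0.3327
E(R_P) = R_f + β_P × MRP = 3.8% + 0.3327 × 8.6% = 6.66%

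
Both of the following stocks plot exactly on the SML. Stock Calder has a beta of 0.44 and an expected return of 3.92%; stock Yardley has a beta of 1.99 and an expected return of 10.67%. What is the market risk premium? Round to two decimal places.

Both satisfy E(R) = R_f + β·MRP, so the slope of the SML is
MRP = (10.67% − 3.92%) / (1.99 − 0.44) = 6.75% / 1.55 = 4.3548%

4.35%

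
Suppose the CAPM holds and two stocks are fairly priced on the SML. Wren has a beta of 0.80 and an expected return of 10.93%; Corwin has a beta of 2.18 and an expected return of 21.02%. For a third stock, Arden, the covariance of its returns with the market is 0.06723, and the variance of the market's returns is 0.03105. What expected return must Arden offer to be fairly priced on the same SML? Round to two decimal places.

20.91%

MRP = (21.02% − 10.93%) / (2.18 − 0.80) = 7.3116%
R_f = 10.93% − 0.80 × 7.3116% = 5.0807%
β_Arden = Cov / Var(R_m) = 0.06723 / 0.03105 = 2.1652
E(R_Arden) = R_f + β × MRP = 5.0807% + 2.1652 × 7.3116% = 20.91%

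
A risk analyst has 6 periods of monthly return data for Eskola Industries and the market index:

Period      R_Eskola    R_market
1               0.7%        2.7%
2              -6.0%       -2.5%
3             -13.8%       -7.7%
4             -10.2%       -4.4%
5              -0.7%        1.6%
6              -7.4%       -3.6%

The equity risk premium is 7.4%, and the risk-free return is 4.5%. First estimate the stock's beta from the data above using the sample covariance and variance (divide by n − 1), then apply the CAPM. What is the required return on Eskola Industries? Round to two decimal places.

14.98%

Mean R_i = (0.7 − 6.0 − 13.8 − 10.2 − 0.7 − 7.4) / 6 = -6.2333%
Mean R_m = (2.7 − 2.5 − 7.7 − 4.4 + 1.6 − 3.6) / 6 = -2.3167%
Σ(R_i − R̄_i)(R_m − R̄_m) = 106.9067  ⇒  Cov = 106.9067 / 5 = 21.3813
Σ(R_m − R̄_m)² = 75.5083  ⇒  Var(R_m) = 75.5083 / 5 = 15.1017
β = Cov / Var(R_m) = 21.3813 / 15.1017 = 1.4158
E(R) = R_f + β × MRP = 4.5% + 1.4158 × 7.4% = 14.98%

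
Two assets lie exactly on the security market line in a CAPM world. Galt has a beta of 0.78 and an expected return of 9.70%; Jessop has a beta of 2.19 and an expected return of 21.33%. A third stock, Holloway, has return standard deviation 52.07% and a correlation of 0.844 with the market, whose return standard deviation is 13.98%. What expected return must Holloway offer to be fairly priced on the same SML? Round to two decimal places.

29.20%

MRP = (21.33% − 9.70%) / (2.19 − 0.78) = 8.2482%
R_f = 9.70% − 0.78 × 8.2482% = 3.2664%
β_Holloway = ρ·σ_i/σ_m = 0.844 × 52.07 / 13.98 = 3.1436
E(R_Holloway) = R_f + β × MRP = 3.2664% + 3.1436 × 8.2482% = 29.20%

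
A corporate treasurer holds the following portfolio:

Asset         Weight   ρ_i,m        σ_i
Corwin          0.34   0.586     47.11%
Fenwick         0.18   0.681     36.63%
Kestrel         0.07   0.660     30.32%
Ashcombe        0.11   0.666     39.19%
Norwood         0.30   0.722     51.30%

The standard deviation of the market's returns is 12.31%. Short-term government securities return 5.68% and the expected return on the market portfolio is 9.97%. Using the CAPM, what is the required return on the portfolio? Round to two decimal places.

β_Corwin = 0.586 × 47.11% / 12.31% = 2.2426
β_Fenwick = 0.681 × 36.63% / 12.31% = 2.0264
β_Kestrel = 0.660 × 30.32% / 12.31% = 1.6256
β_Ashcombe = 0.666 × 39.19% / 12.31% = 2.1203
β_Norwood = 0.722 × 51.30% / 12.31% = 3.0088
β_P = Σ w_i β_i = 0.34×2.2426 + 0.18×2.0264 + 0.07×1.6256 + 0.11×2.1203 + 0.30×3.0088 = 2.3769
MRP = 9.97% − 5.68% = 4.29%
E(R_P) = R_f + β_P × MRP = 5.68% + 2.3769 × 4.29% = 15.88%

15.88%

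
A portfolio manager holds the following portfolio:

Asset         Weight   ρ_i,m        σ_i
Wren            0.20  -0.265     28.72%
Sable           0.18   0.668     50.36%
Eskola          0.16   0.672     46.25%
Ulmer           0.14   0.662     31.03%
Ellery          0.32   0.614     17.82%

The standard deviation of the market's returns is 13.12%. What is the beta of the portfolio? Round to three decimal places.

β_Wren = -0.265 × 28.72% / 13.12% = -0.5801
β_Sable = 0.668 × 50.36% / 13.12% = 2.5641
β_Eskola = 0.672 × 46.25% / 13.12% = 2.3689
β_Ulmer = 0.662 × 31.03% / 13.12% = 1.5657
β_Ellery = 0.614 × 17.82% / 13.12% = 0.8340
β_P = Σ w_i β_i = 0.20×-0.5801 + 0.18×2.5641 + 0.16×2.3689 + 0.14×1.5657 + 0.32×0.8340 = 1.2106

1.211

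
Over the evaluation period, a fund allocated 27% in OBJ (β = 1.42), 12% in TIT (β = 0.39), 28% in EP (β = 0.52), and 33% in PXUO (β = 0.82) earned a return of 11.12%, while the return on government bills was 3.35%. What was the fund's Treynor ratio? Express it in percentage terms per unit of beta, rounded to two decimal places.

β_P = 0.27×1.42 + 0.12×0.39 + 0.28×0.52 + 0.33×0.82 = 0.8464
Treynor = (R_P − R_f) / β_P = (11.12% − 3.35%) / 0.8464 = 7.77% / 0.8464 = 9.18%

9.18%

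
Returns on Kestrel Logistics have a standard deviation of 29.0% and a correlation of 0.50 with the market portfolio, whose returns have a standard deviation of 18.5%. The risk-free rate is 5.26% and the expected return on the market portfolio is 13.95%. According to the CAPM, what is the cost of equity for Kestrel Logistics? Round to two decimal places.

β = ρ × σ_i / σ_m = 0.50 × 29.0% / 18.5% = 0.7838
MRP = 13.95% − 5.26% = 8.69%
E(R) = 5.26% + 0.7838 × 8.69% = 12.07%

12.07%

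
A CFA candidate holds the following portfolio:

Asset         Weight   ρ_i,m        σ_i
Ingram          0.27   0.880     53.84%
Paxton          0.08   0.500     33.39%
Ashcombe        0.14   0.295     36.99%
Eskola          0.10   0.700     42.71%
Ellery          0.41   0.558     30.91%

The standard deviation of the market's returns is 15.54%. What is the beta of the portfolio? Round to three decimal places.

1.655

β_Ingram = 0.880 × 53.84% / 15.54% = 3.0489
β_Paxton = 0.500 × 33.39% / 15.54% = 1.0743
β_Ashcombe = 0.295 × 36.99% / 15.54% = 0.7022
β_Eskola = 0.700 × 42.71% / 15.54% = 1.9239
β_Ellery = 0.558 × 30.91% / 15.54% = 1.1099
β_P = Σ w_i β_i = 0.27×3.0489 + 0.08×1.0743 + 0.14×0.7022 + 0.10×1.9239 + 0.41×1.1099 = 1.6549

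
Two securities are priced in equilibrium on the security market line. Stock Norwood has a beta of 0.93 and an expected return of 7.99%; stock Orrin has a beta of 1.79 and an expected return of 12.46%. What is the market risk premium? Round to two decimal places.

5.20%

Both satisfy E(R) = R_f + β·MRP, so the slope of the SML is
MRP = (12.46% − 7.99%) / (1.79 − 0.93) = 4.47% / 0.86 = 5.1977%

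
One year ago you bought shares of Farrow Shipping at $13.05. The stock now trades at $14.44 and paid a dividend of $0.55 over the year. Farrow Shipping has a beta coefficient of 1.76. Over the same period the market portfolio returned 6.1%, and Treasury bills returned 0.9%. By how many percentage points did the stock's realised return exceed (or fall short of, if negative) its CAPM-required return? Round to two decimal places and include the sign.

Realised HPR = (P1 + D1 − P0) / P0 = (14.44 + 0.55 − 13.05) / 13.05 = 1.94 / 13.05 = 14.8659%
MRP = 6.1% − 0.9% = 5.20%
CAPM required = R_f + β·MRP = 0.9% + 1.76 × 5.2% = 10.0520%
α = realised − required = 14.8659% − 10.0520% = +4.81%

+4.81%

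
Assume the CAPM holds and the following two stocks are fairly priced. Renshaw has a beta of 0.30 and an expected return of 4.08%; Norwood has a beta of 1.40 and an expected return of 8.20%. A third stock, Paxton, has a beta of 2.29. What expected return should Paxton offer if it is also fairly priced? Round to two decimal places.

11.53%

MRP (SML slope) = (8.20% − 4.08%) / (1.40 − 0.30) = 4.12% / 1.10 = 3.7455%
R_f (intercept) = 4.08% − 0.30 × 3.7455% = 2.9564%
E(R_Paxton) = R_f + β × MRP = 2.9564% + 2.29 × 3.7455% = 11.53%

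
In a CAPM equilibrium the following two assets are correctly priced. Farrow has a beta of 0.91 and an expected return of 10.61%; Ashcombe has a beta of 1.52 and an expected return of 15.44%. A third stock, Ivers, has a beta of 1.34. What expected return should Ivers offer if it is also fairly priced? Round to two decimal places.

MRP (SML slope) = (15.44% − 10.61%) / (1.52 − 0.91) = 4.83% / 0.61 = 7.9180%
R_f (intercept) = 10.61% − 0.91 × 7.9180% = 3.4046%
E(R_Ivers) = R_f + β × MRP = 3.4046% + 1.34 × 7.9180% = 14.01%

14.01%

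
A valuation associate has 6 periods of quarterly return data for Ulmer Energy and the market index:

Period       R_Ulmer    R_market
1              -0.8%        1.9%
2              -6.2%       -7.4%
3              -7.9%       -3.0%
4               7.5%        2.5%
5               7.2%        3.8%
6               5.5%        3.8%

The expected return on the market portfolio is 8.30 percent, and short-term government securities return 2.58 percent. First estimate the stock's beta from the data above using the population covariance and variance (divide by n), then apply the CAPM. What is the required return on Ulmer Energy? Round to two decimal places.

10.07%

Mean R_i = (-0.8 − 6.2 − 7.9 + 7.5 + 7.2 + 5.5) / 6 = 0.8833%
Mean R_m = (1.9 − 7.4 − 3.0 + 2.5 + 3.8 + 3.8) / 6 = 0.2667%
Σ(R_i − R̄_i)(R_m − R̄_m) = 133.6567  ⇒  Cov = 133.6567 / 6 = 22.2761
Σ(R_m − R̄_m)² = 102.0733  ⇒  Var(R_m) = 102.0733 / 6 = 17.0122
β = Cov / Var(R_m) = 22.2761 / 17.0122 = 1.3094
MRP = 8.30% − 2.58% = 5.72%
E(R) = R_f + β × MRP = 2.58% + 1.3094 × 5.72% = 10.07%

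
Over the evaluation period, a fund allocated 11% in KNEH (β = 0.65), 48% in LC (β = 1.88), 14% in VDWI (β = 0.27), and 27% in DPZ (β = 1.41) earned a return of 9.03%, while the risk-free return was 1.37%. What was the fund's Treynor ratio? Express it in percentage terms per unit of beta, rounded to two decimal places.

5.50%

β_P = 0.11×0.65 + 0.48×1.88 + 0.14×0.27 + 0.27×1.41 = 1.3924
Treynor = (R_P − R_f) / β_P = (9.03% − 1.37%) / 1.3924 = 7.66% / 1.3924 = 5.50%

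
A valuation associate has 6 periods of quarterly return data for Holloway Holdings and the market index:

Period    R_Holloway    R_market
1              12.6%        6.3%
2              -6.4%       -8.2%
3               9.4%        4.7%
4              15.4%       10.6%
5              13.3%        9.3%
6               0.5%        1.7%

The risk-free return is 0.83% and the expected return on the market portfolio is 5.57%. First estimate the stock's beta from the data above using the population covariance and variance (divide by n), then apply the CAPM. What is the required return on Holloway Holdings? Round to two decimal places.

Mean R_i = (12.6 − 6.4 + 9.4 + 15.4 + 13.3 + 0.5) / 6 = 7.4667%
Mean R_m = (6.3 − 8.2 + 4.7 + 10.6 + 9.3 + 1.7) / 6 = 4.0667%
Σ(R_i − R̄_i)(R_m − R̄_m) = 281.6333  ⇒  Cov = 281.6333 / 6 = 46.9389
Σ(R_m − R̄_m)² = 231.5333  ⇒  Var(R_m) = 231.5333 / 6 = 38.5889
β = Cov / Var(R_m) = 46.9389 / 38.5889 = 1.2164
MRP = 5.57% − 0.83% = 4.74%
E(R) = R_f + β × MRP = 0.83% + 1.2164 × 4.74% = 6.60%

6.60%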